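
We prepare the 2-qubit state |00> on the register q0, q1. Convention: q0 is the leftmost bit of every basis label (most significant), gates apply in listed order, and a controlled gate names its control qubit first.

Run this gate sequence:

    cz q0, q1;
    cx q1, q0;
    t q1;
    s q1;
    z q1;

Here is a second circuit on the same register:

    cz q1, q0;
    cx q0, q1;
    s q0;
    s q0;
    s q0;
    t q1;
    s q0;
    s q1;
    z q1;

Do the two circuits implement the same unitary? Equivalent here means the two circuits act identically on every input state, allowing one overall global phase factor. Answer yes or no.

No — the two circuits implement different unitaries, even allowing a global phase.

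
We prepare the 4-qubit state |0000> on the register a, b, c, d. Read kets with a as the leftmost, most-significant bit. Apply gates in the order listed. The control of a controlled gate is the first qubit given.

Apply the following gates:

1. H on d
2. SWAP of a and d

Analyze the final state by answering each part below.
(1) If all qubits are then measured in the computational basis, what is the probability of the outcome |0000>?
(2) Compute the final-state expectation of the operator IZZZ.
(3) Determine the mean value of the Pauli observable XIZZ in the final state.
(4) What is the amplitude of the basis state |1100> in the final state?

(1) The probability of measuring |0000> is 1/2.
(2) The observable IZZZ averages to 1.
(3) The expectation value of XIZZ is 1.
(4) The amplitude on |1100> is 0.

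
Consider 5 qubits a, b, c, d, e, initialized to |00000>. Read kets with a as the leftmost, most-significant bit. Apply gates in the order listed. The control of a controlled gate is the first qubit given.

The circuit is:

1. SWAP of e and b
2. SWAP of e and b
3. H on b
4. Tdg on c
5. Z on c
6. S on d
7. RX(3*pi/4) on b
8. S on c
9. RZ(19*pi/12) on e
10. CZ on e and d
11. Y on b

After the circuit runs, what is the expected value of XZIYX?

The expectation value of XZIYX is 0. Key observation: steps 1-2 multiply out to the identity, so the circuit reduces to the remaining gates.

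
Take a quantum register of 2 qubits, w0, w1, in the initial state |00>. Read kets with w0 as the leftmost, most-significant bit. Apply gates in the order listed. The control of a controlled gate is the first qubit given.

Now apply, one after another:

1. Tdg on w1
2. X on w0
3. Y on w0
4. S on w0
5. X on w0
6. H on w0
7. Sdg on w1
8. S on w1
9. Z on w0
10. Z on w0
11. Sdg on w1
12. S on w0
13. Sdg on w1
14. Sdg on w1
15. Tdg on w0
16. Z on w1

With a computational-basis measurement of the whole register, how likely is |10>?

A full measurement returns |10> with probability 1/2. Key observation: the block from step 8 through step 11 cancels to the identity and can be dropped.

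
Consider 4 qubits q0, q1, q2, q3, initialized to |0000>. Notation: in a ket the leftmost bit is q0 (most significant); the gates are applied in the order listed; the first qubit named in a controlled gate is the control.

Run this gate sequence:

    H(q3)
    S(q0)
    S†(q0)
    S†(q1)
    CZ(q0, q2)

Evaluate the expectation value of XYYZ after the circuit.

The expectation value of XYYZ is 0. Key observation: steps 2-3 multiply out to the identity, so the circuit reduces to the remaining gates.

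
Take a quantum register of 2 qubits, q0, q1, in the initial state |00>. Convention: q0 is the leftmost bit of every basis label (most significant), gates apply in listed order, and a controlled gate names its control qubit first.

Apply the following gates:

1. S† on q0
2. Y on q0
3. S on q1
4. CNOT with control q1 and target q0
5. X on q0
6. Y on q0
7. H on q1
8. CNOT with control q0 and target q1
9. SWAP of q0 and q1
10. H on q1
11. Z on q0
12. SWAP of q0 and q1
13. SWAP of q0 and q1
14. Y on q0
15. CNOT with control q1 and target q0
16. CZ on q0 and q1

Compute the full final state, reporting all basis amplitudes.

The resulting statevector has amplitude -I/2 on |00>, I/2 on |01>, -I/2 on |10>, -I/2 on |11>.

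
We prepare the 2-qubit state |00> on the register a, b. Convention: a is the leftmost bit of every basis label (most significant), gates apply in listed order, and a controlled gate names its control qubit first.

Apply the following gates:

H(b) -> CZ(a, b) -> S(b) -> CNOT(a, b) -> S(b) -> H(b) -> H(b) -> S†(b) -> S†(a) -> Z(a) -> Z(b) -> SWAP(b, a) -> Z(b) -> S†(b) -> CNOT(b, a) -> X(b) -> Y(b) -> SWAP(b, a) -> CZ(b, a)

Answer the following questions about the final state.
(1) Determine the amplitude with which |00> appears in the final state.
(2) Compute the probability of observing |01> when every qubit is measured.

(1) The final state's coefficient on |00> equals -sqrt(2)*I/2. Key observation: steps 5-8 multiply out to the identity, so the circuit reduces to the remaining gates.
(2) The probability of measuring |01> is 1/2.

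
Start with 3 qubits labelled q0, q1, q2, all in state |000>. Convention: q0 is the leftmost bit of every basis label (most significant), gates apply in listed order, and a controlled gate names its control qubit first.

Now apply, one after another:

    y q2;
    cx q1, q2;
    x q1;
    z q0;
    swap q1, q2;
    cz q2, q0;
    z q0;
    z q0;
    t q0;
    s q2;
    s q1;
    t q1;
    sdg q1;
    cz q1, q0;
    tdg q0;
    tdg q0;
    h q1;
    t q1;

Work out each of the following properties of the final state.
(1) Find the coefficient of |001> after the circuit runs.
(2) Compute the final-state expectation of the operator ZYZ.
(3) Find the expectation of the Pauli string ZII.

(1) The amplitude on |001> is -sqrt(2)*exp(I*pi/4)/2.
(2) In the final state, ZYZ has expectation sqrt(2)/2.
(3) The expectation value of ZII is 1.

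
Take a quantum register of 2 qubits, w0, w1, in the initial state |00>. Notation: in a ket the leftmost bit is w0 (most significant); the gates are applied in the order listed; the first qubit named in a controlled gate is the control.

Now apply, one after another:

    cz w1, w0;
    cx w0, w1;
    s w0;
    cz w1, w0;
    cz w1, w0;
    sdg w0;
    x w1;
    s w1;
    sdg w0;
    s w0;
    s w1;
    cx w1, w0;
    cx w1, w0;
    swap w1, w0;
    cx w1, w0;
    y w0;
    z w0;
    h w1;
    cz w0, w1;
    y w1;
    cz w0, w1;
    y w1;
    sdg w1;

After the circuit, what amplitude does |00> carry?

The amplitude on |00> is sqrt(2)*I/2.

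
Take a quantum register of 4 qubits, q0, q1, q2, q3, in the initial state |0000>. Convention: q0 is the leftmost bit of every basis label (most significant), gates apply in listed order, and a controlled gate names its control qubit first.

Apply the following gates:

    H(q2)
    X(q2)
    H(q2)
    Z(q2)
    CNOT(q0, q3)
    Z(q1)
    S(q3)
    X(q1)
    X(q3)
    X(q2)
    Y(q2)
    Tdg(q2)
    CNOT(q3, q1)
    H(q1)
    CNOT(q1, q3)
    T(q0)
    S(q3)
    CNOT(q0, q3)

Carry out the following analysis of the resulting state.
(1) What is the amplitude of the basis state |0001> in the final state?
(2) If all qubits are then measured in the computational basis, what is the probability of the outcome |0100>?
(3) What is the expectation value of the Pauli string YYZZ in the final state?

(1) The amplitude on |0001> is sqrt(2)/2. Key observation: gates 1-4 undo each other exactly, leaving only the rest of the circuit to track.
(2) A full measurement returns |0100> with probability 1/2.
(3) The observable YYZZ averages to 0.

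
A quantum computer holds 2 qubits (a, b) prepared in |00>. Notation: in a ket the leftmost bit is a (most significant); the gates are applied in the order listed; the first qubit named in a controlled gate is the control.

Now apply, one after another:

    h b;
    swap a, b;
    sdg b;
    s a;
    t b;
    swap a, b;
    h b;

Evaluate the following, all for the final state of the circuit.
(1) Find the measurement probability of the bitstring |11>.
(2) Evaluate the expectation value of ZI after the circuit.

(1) A full measurement returns |11> with probability 0.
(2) The observable ZI averages to 1.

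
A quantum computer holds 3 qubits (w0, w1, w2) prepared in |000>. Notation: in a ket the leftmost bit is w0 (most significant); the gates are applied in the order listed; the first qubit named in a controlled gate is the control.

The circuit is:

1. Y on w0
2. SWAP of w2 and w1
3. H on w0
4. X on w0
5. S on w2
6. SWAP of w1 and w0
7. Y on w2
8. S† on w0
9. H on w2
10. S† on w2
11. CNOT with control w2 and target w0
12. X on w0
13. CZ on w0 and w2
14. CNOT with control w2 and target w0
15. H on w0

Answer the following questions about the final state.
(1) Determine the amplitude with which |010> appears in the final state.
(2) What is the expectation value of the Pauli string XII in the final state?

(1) The final state's coefficient on |010> equals -sqrt(2)/4.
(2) The observable XII averages to -1.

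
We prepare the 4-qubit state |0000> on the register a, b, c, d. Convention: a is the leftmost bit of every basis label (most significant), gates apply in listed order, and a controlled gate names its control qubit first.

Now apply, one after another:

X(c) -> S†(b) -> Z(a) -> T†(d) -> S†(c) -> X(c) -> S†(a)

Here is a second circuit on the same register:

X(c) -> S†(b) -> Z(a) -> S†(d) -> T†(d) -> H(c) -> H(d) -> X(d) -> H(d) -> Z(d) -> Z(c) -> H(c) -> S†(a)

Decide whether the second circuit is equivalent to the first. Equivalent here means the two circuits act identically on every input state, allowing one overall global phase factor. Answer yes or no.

No: there is an input state on which the two circuits produce genuinely different outputs (not merely differing by a phase).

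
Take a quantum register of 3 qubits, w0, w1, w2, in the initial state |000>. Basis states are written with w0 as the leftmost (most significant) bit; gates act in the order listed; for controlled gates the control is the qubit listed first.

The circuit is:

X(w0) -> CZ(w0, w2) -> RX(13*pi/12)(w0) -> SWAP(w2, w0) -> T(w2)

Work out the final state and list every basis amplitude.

After the circuit, the state carries amplitude -I*sqrt(3*sqrt(2) + 6)/4 - I*sqrt(2 - sqrt(2))/4 on |000>, (-sqrt(sqrt(2) + 2)/4 + sqrt(6 - 3*sqrt(2))/4)*exp(I*pi/4) on |001>, and 0 on every other basis state.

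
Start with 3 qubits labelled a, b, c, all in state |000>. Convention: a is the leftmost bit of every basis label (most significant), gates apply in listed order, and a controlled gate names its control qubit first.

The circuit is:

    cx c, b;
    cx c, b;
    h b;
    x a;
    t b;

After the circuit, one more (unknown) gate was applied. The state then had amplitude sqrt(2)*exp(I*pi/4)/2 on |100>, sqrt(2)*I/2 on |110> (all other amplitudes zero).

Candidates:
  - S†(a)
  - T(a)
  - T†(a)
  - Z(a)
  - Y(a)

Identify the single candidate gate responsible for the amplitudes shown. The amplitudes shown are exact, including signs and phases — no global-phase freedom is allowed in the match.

The applied gate was T(a). Key observation: gates 1-2 undo each other exactly, leaving only the rest of the circuit to track.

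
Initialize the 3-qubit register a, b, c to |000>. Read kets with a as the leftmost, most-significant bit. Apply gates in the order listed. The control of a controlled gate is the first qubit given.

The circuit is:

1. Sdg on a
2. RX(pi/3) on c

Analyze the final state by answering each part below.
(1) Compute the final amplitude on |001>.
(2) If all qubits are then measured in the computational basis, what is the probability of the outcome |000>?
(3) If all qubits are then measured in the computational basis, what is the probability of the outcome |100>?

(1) The amplitude on |001> is -I/2.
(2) The probability of measuring |000> is 3/4.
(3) A full measurement returns |100> with probability 0.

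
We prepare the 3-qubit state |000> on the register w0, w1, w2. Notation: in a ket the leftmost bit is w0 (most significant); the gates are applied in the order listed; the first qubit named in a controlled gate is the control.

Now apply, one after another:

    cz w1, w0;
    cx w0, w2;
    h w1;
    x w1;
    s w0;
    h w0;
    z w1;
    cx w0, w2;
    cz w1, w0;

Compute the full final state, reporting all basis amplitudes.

The final amplitudes are 1/2 on |000>, 0 on |001>, -1/2 on |010>, 0 on |011>, 0 on |100>, 1/2 on |101>, 0 on |110>, 1/2 on |111>.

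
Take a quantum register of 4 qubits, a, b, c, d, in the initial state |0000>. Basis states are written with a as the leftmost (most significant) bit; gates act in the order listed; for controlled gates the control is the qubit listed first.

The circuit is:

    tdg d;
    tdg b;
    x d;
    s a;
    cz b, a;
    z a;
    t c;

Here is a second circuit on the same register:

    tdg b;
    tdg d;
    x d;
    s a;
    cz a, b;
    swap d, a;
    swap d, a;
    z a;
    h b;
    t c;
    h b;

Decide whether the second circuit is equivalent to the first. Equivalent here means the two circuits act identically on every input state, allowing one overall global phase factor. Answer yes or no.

Yes, they are equivalent — the unitaries differ by at most a global phase.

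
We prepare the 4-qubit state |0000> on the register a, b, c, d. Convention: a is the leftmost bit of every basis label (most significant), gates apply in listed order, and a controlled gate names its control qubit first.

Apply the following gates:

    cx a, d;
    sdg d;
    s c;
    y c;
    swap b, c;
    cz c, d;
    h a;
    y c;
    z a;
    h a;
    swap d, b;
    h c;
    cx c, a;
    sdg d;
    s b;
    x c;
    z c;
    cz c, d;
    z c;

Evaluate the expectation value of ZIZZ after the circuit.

The expectation value of ZIZZ is -1.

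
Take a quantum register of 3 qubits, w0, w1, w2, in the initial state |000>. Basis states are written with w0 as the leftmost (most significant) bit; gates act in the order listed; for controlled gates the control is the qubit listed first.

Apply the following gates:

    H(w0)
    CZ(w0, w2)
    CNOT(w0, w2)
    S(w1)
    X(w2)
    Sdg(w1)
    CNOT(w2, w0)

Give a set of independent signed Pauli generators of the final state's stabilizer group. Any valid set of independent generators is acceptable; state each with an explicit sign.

The final state is stabilized by the group generated by +IIX, -ZII, +IZI; other independent generating sets are equally valid.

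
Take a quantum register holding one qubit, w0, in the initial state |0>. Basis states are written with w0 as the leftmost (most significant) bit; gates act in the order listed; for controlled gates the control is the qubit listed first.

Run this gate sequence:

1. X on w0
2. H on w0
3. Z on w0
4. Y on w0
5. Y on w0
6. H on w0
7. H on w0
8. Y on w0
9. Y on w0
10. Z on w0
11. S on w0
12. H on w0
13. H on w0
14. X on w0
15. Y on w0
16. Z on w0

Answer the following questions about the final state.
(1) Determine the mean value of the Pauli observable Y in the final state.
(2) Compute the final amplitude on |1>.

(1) The observable Y averages to -1.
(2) The amplitude on |1> is -sqrt(2)/2.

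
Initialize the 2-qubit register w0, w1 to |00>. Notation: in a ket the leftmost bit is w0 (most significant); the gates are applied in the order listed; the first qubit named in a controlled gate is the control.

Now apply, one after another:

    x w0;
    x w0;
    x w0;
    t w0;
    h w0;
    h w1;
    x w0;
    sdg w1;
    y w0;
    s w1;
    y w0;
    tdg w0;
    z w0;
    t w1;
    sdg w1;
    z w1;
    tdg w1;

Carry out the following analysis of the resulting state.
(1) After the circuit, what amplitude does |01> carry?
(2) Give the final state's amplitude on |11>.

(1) The amplitude on |01> is -exp(3*I*pi/4)/2.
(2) The final state's coefficient on |11> equals -I/2.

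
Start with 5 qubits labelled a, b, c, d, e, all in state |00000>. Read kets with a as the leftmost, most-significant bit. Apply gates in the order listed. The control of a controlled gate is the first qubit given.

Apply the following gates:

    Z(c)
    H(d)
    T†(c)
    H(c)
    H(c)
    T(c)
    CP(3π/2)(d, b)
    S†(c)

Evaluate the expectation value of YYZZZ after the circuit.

The expectation value of YYZZZ is 0. Key observation: the block from step 3 through step 6 cancels to the identity and can be dropped.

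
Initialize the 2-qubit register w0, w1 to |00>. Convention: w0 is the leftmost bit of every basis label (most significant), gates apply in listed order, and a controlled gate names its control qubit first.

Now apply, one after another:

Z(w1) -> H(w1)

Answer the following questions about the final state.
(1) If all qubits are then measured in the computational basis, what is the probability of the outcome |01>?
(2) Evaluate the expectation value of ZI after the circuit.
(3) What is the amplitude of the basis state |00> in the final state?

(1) A full measurement returns |01> with probability 1/2.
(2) In the final state, ZI has expectation 1.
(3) The final state's coefficient on |00> equals sqrt(2)/2.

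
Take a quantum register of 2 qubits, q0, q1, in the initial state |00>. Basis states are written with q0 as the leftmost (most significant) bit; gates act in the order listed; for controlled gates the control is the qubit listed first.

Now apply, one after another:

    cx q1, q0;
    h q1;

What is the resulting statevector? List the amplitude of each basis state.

After the circuit, the state carries amplitude sqrt(2)/2 on |00>, sqrt(2)/2 on |01>, 0 on |10>, 0 on |11>.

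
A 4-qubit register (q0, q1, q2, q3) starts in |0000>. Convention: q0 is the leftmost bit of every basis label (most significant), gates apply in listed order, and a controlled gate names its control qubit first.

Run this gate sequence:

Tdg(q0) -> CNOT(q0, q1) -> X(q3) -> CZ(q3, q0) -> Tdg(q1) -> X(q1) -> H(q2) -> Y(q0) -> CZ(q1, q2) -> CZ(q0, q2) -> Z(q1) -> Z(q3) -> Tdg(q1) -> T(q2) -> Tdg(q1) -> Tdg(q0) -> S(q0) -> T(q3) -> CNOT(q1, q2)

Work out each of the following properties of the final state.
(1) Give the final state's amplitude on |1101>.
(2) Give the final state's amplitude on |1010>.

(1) |1101> carries amplitude sqrt(2)*exp(3*I*pi/4)/2 in the final state.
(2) The final state's coefficient on |1010> equals 0.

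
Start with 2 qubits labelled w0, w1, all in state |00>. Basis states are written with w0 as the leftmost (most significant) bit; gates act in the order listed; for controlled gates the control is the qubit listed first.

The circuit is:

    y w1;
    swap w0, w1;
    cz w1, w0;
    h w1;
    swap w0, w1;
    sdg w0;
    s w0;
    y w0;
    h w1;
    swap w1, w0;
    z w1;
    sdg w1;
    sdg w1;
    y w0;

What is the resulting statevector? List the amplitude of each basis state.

The final amplitudes are I/2 on |00>, -I/2 on |01>, I/2 on |10>, -I/2 on |11>.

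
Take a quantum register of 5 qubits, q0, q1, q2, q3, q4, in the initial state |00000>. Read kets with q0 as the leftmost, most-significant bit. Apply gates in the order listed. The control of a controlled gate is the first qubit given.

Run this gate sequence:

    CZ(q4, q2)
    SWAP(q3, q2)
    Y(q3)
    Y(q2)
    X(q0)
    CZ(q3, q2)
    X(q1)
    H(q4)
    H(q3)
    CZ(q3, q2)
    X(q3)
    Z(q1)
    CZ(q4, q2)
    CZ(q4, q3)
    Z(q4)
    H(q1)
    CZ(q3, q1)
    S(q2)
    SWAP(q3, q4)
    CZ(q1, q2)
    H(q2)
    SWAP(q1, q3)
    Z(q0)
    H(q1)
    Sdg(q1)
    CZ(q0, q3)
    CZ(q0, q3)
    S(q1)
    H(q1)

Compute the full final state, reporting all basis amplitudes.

The resulting statevector has amplitude 0 on |00000>, 0 on |00001>, 0 on |00010>, 0 on |00011>, 0 on |00100>, 0 on |00101>, 0 on |00110>, 0 on |00111>, 0 on |01000>, 0 on |01001>, 0 on |01010>, 0 on |01011>, 0 on |01100>, 0 on |01101>, 0 on |01110>, 0 on |01111>, I/4 on |10000>, I/4 on |10001>, I/4 on |10010>, -I/4 on |10011>, -I/4 on |10100>, -I/4 on |10101>, -I/4 on |10110>, I/4 on |10111>, I/4 on |11000>, -I/4 on |11001>, I/4 on |11010>, I/4 on |11011>, -I/4 on |11100>, I/4 on |11101>, -I/4 on |11110>, -I/4 on |11111>. Key observation: steps 24-29 multiply out to the identity, so the circuit reduces to the remaining gates.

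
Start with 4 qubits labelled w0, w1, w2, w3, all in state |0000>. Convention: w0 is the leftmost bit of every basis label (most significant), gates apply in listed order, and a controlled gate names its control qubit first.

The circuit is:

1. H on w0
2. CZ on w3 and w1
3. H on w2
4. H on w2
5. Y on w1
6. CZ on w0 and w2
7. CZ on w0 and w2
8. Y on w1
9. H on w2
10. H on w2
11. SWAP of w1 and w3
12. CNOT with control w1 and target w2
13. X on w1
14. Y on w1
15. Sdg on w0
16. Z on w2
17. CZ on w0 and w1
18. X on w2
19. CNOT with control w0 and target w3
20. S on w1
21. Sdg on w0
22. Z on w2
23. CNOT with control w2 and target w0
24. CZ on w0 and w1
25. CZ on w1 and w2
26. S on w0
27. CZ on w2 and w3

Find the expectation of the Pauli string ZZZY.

The expectation value of ZZZY is 0. Key observation: steps 3-10 multiply out to the identity, so the circuit reduces to the remaining gates.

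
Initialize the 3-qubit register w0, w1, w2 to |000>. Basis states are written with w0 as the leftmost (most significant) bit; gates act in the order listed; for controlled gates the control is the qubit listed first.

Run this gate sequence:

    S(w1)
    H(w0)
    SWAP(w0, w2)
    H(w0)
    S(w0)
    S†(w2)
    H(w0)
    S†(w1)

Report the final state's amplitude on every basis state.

The final amplitudes are sqrt(2)*(1 + I)/4 on |000>, sqrt(2)*(1 - I)/4 on |001>, 0 on |010>, 0 on |011>, sqrt(2)*(1 - I)/4 on |100>, sqrt(2)*(-1 - I)/4 on |101>, 0 on |110>, 0 on |111>.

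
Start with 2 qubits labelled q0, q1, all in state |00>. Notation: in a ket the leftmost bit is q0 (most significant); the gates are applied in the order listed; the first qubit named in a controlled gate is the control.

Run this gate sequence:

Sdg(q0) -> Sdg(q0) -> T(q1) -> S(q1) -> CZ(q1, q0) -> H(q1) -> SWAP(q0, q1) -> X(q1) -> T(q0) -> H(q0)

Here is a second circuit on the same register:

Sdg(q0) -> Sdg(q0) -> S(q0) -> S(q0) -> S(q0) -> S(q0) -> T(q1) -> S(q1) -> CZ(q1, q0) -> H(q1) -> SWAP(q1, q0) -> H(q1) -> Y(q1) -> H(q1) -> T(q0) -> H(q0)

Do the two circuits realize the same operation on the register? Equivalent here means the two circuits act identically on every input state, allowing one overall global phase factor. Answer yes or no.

No — the two circuits implement different unitaries, even allowing a global phase.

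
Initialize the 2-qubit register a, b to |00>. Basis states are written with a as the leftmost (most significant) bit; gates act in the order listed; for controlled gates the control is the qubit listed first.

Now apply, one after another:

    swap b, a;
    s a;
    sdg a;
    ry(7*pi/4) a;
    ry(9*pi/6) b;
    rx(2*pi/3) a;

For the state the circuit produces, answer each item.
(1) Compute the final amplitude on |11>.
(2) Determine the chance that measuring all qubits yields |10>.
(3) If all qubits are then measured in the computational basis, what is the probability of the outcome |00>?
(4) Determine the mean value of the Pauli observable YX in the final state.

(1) The final state's coefficient on |11> equals sqrt(4 - 2*sqrt(2))/8 + I*sqrt(6*sqrt(2) + 12)/8. Key observation: the block from step 2 through step 3 cancels to the identity and can be dropped.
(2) The probability of measuring |10> is sqrt(2)/16 + 1/4.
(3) Outcome |00> occurs with probability 1/4 - sqrt(2)/16.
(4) In the final state, YX has expectation sqrt(6)/4.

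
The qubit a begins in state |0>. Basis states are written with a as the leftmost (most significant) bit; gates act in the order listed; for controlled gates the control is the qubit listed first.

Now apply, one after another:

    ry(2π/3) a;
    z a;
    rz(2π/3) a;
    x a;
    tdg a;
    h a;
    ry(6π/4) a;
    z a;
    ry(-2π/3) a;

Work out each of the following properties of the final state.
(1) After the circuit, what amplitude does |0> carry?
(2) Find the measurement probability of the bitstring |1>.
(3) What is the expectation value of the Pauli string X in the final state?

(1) The final state's coefficient on |0> equals sqrt(3)*(1 + exp(I*pi/12))*exp(I*pi/3)/4.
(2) A full measurement returns |1> with probability -3*sqrt(6)/32 - 3*sqrt(2)/32 + 5/8.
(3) The expectation value of X is sqrt(3)*(-4 - sqrt(6) - sqrt(2))/16.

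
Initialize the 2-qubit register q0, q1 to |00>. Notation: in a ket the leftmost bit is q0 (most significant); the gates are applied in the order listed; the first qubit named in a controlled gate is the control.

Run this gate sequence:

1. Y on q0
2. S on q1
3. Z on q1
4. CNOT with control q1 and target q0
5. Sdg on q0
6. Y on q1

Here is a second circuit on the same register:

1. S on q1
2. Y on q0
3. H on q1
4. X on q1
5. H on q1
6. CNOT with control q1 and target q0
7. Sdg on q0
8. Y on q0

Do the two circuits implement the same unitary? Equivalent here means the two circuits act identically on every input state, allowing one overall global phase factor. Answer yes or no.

No, they are not equivalent — no single phase factor reconciles the two unitaries.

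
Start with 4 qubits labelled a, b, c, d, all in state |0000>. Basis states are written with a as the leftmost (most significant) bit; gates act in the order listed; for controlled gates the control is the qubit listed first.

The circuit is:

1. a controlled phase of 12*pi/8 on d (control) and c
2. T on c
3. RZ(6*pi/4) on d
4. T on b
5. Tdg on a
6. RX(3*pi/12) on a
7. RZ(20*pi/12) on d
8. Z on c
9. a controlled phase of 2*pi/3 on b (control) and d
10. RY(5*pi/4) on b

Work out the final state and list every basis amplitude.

The final amplitudes are -sqrt(2)*exp(5*I*pi/12)/4 on |0000>, (sqrt(2) + 2)*exp(5*I*pi/12)/4 on |0100>, (2 - sqrt(2))*exp(11*I*pi/12)/4 on |1000>, -sqrt(2)*exp(11*I*pi/12)/4 on |1100>, and 0 on every other basis state.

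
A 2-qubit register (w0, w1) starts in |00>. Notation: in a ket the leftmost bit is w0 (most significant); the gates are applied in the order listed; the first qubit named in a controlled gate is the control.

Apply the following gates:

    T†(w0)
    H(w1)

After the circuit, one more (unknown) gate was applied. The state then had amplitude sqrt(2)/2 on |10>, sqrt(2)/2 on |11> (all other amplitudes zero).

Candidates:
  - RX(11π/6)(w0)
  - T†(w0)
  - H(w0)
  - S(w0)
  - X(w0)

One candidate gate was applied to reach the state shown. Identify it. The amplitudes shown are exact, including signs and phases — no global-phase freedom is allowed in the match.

The unique candidate consistent with the amplitudes is X(w0).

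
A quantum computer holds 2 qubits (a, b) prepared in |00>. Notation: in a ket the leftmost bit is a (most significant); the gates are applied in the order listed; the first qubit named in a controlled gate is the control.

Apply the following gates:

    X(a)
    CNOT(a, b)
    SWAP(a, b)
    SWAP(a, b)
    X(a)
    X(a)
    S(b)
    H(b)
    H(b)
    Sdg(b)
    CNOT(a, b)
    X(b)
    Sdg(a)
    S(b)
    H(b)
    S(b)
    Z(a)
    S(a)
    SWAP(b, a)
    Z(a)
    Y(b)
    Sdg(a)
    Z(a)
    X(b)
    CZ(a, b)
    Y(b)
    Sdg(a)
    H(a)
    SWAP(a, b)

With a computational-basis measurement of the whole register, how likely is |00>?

A full measurement returns |00> with probability 1/2.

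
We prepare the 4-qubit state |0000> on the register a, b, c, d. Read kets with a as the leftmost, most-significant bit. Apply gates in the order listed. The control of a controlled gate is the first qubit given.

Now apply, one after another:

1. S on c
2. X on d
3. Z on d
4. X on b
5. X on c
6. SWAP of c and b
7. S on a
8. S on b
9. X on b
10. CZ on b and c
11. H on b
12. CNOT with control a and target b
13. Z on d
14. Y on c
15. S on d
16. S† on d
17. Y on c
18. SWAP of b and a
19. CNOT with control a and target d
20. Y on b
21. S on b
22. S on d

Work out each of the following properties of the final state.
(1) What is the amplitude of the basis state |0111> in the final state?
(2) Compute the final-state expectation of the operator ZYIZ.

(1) The final state's coefficient on |0111> equals sqrt(2)/2. Key observation: the block from step 14 through step 17 cancels to the identity and can be dropped.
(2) In the final state, ZYIZ has expectation 0.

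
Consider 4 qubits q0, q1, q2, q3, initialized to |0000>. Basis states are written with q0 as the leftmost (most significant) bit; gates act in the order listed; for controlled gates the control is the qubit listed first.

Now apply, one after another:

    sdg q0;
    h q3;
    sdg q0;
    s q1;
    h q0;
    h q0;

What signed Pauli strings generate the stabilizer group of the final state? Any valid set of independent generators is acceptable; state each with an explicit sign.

One valid set of independent stabilizer generators is +IIIX, +ZIII, +IZII, +IIZI (any independent generating set of the same group is equally correct).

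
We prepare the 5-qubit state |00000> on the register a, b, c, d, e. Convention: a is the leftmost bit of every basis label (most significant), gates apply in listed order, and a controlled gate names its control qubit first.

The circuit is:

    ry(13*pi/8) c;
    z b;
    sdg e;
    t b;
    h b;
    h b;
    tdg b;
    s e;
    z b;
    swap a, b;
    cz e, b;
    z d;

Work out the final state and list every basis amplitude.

The final amplitudes are -cos(3*pi/16) on |00000>, sin(3*pi/16) on |00100>, and 0 on every other basis state. Key observation: steps 2-9 multiply out to the identity, so the circuit reduces to the remaining gates.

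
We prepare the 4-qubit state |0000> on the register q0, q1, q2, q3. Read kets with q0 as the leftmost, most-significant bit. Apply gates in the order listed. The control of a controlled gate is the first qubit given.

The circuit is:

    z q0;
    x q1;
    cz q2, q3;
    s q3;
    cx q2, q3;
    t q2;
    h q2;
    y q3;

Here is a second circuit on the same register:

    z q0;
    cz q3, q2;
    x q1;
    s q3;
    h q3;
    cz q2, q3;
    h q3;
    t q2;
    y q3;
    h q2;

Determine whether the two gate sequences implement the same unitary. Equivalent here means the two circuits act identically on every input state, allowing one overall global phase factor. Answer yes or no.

Yes — the two circuits implement the same unitary up to a global phase.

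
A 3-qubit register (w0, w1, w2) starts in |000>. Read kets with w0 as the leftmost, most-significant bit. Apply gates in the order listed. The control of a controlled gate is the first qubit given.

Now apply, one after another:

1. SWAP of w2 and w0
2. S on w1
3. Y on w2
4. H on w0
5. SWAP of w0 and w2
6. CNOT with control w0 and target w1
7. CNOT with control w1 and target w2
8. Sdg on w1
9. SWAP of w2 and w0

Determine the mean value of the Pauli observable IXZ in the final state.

The observable IXZ averages to 0.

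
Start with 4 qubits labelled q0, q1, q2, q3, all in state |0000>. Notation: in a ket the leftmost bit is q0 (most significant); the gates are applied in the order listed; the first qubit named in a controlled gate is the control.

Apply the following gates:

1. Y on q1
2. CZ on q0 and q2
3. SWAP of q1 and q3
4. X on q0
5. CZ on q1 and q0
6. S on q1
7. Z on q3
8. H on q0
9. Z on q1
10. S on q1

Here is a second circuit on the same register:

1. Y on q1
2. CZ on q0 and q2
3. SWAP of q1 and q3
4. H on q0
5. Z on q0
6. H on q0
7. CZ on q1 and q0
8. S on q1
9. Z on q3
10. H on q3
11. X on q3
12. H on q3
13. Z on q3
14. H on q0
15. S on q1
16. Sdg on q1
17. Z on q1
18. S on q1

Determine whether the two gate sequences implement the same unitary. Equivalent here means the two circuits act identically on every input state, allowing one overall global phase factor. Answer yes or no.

Yes: on every input state the two circuits agree up to one overall phase factor.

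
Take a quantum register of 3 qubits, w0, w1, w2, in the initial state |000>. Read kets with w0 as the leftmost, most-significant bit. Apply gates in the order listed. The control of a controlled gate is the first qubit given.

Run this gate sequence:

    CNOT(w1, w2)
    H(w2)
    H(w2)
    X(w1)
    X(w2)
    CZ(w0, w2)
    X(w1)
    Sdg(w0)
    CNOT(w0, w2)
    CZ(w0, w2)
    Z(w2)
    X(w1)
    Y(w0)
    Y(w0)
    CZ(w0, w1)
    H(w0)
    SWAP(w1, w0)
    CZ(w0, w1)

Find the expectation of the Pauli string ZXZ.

The expectation value of ZXZ is -1.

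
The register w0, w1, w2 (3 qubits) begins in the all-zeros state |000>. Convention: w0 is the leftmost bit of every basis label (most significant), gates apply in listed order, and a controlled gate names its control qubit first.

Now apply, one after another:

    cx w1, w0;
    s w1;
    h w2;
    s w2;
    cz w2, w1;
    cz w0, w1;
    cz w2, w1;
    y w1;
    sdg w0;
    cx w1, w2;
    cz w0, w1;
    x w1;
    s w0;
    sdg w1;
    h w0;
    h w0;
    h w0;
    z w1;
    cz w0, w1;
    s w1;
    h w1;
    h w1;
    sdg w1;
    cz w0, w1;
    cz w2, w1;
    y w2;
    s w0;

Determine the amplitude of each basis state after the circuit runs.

After the circuit, the state carries amplitude 1/2 on |000>, -I/2 on |001>, 0 on |010>, 0 on |011>, I/2 on |100>, 1/2 on |101>, 0 on |110>, 0 on |111>. Key observation: steps 19-24 multiply out to the identity, so the circuit reduces to the remaining gates.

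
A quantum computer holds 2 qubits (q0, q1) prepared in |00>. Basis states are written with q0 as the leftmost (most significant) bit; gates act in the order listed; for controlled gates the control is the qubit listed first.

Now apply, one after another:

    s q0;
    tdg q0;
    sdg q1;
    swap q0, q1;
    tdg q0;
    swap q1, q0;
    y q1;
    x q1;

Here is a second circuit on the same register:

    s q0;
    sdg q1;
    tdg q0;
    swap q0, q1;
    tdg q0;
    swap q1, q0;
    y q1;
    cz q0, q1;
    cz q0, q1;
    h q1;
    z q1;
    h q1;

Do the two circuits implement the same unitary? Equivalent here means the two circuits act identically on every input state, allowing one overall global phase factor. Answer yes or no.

Yes, they are equivalent — the unitaries differ by at most a global phase.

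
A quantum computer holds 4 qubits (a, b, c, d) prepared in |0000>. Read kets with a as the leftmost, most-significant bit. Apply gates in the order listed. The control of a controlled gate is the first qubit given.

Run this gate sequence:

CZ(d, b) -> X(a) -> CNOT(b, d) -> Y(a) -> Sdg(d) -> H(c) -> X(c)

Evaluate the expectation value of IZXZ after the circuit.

The observable IZXZ averages to 1.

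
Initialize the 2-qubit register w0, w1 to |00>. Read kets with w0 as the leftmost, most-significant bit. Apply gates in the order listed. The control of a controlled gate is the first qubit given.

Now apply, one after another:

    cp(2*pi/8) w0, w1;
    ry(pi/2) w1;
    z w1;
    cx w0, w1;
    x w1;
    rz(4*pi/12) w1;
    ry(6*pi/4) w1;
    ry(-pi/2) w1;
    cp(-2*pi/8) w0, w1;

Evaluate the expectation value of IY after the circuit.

The observable IY averages to -sqrt(3)/2.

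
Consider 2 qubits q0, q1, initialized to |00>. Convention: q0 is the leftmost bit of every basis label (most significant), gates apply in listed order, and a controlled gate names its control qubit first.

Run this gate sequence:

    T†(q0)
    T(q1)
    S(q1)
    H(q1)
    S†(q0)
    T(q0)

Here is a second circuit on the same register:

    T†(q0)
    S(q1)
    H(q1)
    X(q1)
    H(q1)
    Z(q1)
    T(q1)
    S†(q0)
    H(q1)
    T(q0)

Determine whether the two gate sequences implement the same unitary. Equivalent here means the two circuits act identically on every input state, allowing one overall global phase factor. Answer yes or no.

Yes — the two circuits implement the same unitary up to a global phase.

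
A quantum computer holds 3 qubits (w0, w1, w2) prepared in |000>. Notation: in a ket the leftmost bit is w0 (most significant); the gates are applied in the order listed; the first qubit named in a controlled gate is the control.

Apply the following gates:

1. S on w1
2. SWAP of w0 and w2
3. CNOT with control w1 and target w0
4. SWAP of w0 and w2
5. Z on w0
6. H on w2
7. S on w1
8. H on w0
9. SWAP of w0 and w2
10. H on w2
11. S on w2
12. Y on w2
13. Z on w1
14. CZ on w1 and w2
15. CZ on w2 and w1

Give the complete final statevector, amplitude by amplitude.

After the circuit, the state carries amplitude sqrt(2)*I/2 on |001>, sqrt(2)*I/2 on |101>, and 0 on every other basis state.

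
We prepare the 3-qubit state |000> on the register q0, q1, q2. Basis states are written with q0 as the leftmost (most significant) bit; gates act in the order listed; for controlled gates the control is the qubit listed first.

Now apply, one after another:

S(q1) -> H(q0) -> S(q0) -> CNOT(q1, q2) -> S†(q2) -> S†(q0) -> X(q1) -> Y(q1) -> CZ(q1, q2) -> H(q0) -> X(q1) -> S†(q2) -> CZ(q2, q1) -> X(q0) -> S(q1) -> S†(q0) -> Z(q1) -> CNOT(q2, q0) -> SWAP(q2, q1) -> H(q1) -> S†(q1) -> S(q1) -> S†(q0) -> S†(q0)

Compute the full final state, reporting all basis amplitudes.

The resulting statevector has amplitude -sqrt(2)*I/2 on |101>, -sqrt(2)*I/2 on |111>, and 0 on every other basis state.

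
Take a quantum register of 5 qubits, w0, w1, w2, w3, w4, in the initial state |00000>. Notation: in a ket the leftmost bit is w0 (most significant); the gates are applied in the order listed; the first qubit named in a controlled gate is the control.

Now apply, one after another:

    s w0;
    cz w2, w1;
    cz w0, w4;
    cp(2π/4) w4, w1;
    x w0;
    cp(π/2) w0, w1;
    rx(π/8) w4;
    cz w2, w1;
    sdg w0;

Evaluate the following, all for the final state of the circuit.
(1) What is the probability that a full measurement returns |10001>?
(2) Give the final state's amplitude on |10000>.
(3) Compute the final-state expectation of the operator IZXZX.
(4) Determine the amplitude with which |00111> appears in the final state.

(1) The probability of measuring |10001> is sin(pi/16)**2.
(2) |10000> carries amplitude -I*cos(pi/16) in the final state.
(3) In the final state, IZXZX has expectation 0.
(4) The amplitude on |00111> is 0.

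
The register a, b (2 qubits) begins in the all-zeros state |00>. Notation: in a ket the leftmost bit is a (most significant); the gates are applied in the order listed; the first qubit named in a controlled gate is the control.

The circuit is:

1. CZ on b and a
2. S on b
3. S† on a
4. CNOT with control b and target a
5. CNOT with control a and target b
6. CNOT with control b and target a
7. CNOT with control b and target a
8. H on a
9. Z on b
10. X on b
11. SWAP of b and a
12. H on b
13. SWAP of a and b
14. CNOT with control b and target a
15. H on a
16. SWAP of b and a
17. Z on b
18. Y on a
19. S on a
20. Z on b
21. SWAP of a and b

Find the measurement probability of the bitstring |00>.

A full measurement returns |00> with probability 1/2.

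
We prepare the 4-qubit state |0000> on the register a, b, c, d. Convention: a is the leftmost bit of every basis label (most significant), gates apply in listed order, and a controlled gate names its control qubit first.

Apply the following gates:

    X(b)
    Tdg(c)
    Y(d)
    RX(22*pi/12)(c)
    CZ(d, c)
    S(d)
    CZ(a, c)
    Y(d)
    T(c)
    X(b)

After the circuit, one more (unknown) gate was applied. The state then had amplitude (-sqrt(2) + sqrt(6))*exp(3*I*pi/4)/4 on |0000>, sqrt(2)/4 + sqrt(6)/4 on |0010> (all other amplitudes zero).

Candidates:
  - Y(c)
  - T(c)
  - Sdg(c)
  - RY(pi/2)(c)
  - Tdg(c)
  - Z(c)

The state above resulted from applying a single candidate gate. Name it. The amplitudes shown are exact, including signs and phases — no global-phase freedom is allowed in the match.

The unique candidate consistent with the amplitudes is Y(c).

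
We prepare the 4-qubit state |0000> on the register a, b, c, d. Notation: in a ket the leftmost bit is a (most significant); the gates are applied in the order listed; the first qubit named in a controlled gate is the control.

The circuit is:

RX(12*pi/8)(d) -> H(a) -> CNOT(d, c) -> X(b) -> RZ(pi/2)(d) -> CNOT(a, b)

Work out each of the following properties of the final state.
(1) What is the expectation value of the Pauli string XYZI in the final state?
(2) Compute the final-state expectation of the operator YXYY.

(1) In the final state, XYZI has expectation 0.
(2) In the final state, YXYY has expectation 0.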